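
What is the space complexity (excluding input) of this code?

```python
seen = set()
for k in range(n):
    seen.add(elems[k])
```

Space complexity: O(n).
Auxiliary storage grows linearly with the input size n in the worst case.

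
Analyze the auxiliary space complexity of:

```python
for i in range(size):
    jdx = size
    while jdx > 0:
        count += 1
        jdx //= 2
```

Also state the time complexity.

Space complexity: O(1).
Only a constant amount of auxiliary storage is used; nothing grows with n.
Time complexity: O(n log n).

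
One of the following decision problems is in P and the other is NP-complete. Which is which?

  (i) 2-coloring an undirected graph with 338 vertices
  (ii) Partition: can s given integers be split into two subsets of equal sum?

(i) is P: 2-coloring is bipartiteness testing via BFS, O(V+E).
(ii) is NP-complete: Subset Sum reduces to it (one of Karp's 21 NP-complete problems).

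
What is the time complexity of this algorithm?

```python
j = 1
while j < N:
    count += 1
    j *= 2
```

Time complexity: O(log n).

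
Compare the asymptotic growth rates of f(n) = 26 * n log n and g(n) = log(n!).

f(n) = 26 * n log n and g(n) = log(n!) are Theta of each other: Stirling: log(n!) = n log n - n + O(log n) = Theta(n log n); the constant 26 doesn't change the Theta class.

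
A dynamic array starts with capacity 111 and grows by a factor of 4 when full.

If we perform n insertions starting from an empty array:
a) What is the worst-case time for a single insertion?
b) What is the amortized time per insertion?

(a) Worst-case single insertion: O(n) -- when the array is full at capacity c, the resize copies all c elements, and c can be Theta(n).
(b) Resizes happen at sizes 111, 444, 1776, ... Total copy cost for n insertions: 111 + 444 + ... = O(n) (geometric series with ratio 1/4). Amortized cost per insertion: O(n)/n = O(1).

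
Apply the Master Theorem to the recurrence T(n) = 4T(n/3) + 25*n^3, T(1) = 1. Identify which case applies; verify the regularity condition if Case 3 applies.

a=4, b=3, f(n)=25*n^3.
log_3(4) = 1.262 < 3.
f(n) = Omega(n^(1.262+epsilon)) for some epsilon > 0, so Case 3 is the candidate.
Regularity: a*f(n/b) = 4*25*(n/3)^3 = (4/27)*25*n^3 <= c*f(n) with c = 4/27 < 1. Satisfied.
Case 3: T(n) = Theta(n^3).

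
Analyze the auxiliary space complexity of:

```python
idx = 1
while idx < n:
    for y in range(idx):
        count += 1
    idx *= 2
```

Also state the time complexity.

Space complexity: O(1).
Only a constant amount of auxiliary storage is used; nothing grows with n.
Time complexity: O(n).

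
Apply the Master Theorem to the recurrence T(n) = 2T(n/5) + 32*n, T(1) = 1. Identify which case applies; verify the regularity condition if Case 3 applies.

a=2, b=5, f(n)=32*n.
log_5(2) = 0.4307 < 1.
f(n) = Omega(n^(0.4307+epsilon)) for some epsilon > 0, so Case 3 is the candidate.
Regularity: a*f(n/b) = 2*32*(n/5)^1 = (2/5)*32*n^1 <= c*f(n) with c = 2/5 < 1. Satisfied.
Case 3: T(n) = Theta(n).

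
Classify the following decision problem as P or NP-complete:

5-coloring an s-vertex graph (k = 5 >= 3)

This problem is NP-complete: graph k-coloring for k>=3 is NP-complete by reduction from 3-SAT.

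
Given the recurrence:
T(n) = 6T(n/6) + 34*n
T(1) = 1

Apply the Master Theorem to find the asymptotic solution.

a=6, b=6, f(n)=34*n. log_6(6) = 1. Case 2: T(n) = O(n log n).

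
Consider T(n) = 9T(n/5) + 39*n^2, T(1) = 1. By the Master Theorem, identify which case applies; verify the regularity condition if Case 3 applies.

a=9, b=5, f(n)=39*n^2.
log_5(9) = 1.365 < 2.
f(n) = Omega(n^(1.365+epsilon)) for some epsilon > 0, so Case 3 is the candidate.
Regularity: a*f(n/b) = 9*39*(n/5)^2 = (9/25)*39*n^2 <= c*f(n) with c = 9/25 < 1. Satisfied.
Case 3: T(n) = Theta(n^2).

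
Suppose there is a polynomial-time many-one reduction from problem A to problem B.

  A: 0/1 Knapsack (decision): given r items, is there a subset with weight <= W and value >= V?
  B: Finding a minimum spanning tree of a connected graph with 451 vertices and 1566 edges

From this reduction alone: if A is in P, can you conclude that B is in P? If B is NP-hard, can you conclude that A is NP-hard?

A poly-time reduction A <=_p B transfers tractability DOWN (B easy => A easy) and hardness UP (A hard => B hard), not the reverse.
From A in P, the reduction alone does NOT give B in P: any problem in P trivially reduces to SAT, yet SAT is not known to be in P.
From B NP-hard, the reduction alone does NOT give A NP-hard: again, easy problems reduce to hard ones.
(Here in fact A is NP-complete and B is in P, so no such reduction is known -- its existence would imply P = NP; the analysis concerns only what the assumed reduction would or would not let you conclude.)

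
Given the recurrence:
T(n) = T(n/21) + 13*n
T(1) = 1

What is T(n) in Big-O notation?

Geometric series: 13*n*(1 + 1/21 + 1/21^2 + ...) = O(n). T(n) = O(n).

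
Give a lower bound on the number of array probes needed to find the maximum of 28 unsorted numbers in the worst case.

Adversary: any unprobed cell could hold a value larger than everything seen so far. If fewer than 28 cells are probed, the adversary places the max in an unprobed cell. So all 28 cells must be examined; together with 28-1 comparisons this is tight.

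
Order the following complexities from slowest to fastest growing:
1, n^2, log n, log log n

Ordered by growth rate: 1 < log log n < log n < n^2.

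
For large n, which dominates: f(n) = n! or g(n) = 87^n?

f(n) = n! grows faster: n!/87^n -> infinity by Stirling.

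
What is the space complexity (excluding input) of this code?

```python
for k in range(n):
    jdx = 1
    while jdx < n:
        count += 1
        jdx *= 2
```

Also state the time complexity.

Space complexity: O(1).
Only a constant amount of auxiliary storage is used; nothing grows with n.
Time complexity: O(n log n).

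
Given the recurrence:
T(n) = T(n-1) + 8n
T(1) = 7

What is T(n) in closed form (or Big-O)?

Unrolling: T(n) = 7 + 8*(2 + 3 + ... + n) = 7 + 8*(n(n+1)/2 - 1) = O(n^2).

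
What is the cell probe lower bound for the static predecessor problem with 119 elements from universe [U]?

The Patrascu-Thorup lower bound shows any data structure on n = 119 elements using O(n * polylog(n)) space requires Omega(log log U) query time. van Emde Boas trees achieve O(log log U) with O(U) space.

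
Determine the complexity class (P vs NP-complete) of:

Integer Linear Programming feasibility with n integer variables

This problem is NP-complete: ILP feasibility is NP-complete (LP relaxation is in P).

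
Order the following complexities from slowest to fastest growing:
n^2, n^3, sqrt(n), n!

Ordered by growth rate: sqrt(n) < n^2 < n^3 < n!.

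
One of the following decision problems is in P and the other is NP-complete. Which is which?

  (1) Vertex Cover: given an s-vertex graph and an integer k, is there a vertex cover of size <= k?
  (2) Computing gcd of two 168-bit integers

(1) is NP-complete: one of Karp's 21 NP-complete problems (with k part of the input; for any fixed constant k it is in P).
(2) is P: the Euclidean algorithm runs in polynomial time in the bit-length.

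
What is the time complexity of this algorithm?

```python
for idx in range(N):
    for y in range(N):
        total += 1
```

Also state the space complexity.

Time complexity: O(n^2).
Space complexity: O(1).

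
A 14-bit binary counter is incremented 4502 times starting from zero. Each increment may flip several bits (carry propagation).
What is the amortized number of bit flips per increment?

Bit i flips on every 2^i-th increment, so over 4502 increments bit i flips floor(4502/2^i) times. Summing over i: total flips < 2 * 4502. Amortized: < 2 = O(1) per increment.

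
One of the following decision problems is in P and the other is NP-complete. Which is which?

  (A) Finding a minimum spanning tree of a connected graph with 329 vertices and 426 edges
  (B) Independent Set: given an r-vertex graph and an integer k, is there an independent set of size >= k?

(A) is P: Kruskal's / Prim's algorithms run in polynomial time.
(B) is NP-complete: complement of Clique (with k part of the input).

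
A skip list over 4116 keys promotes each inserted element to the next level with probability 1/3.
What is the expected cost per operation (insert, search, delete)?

Expected number of levels is O(log_3(4116)) = O(log n). A search visits O(1) expected nodes per level over O(log n) levels. Insert/delete are a search plus O(1) pointer updates per level. Expected O(log n) per operation.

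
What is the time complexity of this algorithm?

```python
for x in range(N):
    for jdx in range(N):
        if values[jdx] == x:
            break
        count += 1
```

Time complexity: O(n^2).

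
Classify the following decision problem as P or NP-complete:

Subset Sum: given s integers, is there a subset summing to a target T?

This problem is NP-complete: one of Karp's 21 NP-complete problems.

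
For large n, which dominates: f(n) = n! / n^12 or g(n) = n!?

g(n) = n! grows faster: the ratio n!/(n!/n^12) = n^12 -> infinity.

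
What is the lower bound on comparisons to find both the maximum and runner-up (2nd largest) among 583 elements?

Lower bound: finding the max needs 583-1 comparisons. By an adversary weight-doubling argument, the maximum element must personally win at least ceil(log_2(583)) = 10 comparisons in any correct algorithm. The 2nd largest is among those 10 direct losers, and distinguishing it requires 10-1 more comparisons. Total >= 583-1 + 10-1 = 591. A balanced tournament achieves this bound exactly.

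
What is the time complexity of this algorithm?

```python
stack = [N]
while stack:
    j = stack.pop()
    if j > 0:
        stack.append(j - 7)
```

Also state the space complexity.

Time complexity: O(n).
Space complexity: O(1).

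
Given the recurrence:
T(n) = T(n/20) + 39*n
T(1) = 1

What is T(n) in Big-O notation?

Geometric series: 39*n*(1 + 1/20 + 1/20^2 + ...) = O(n). T(n) = O(n).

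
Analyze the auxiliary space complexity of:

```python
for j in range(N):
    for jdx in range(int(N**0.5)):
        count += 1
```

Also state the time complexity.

Space complexity: O(1).
Only a constant amount of auxiliary storage is used; nothing grows with n.
Time complexity: O(n * sqrt(n)).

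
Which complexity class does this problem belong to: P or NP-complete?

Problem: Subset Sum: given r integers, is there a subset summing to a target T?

This problem is NP-complete: one of Karp's 21 NP-complete problems.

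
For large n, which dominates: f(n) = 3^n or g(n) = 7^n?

g(n) = 7^n grows faster: (7/3)^n -> infinity since 7/3 > 1.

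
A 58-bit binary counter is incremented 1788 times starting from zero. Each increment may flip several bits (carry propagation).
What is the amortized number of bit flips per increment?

Bit i flips on every 2^i-th increment, so over 1788 increments bit i flips floor(1788/2^i) times. Summing over i: total flips < 2 * 1788. Amortized: < 2 = O(1) per increment.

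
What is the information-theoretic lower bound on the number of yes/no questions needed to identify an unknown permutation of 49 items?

There are 49! = 608281864034267560872252163321295376887552831379210240000000000 permutations. Each yes/no question gives at most 1 bit, so at least ceil(log_2(608281864034267560872252163321295376887552831379210240000000000)) = 209 questions are needed.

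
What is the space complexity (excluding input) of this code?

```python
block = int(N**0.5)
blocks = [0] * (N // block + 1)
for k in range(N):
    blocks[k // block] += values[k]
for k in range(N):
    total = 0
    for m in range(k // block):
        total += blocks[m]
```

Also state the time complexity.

Space complexity: O(sqrt(n)).
Storage scales with sqrt(n).
Time complexity: O(n * sqrt(n)).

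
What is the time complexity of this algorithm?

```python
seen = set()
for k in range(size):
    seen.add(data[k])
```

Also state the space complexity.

Time complexity: O(n).
Space complexity: O(n).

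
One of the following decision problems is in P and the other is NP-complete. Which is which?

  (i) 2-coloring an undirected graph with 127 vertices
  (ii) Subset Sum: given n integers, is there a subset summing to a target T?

(i) is P: 2-coloring is bipartiteness testing via BFS, O(V+E).
(ii) is NP-complete: one of Karp's 21 NP-complete problems.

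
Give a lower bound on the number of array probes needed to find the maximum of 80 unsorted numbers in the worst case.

Adversary: any unprobed cell could hold a value larger than everything seen so far. If fewer than 80 cells are probed, the adversary places the max in an unprobed cell. So all 80 cells must be examined; together with 80-1 comparisons this is tight.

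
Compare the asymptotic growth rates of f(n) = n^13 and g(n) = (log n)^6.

f(n) = n^13 grows faster: any positive polynomial dominates any polylog.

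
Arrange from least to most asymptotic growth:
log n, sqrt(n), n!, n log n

Ordered by growth rate: log n < sqrt(n) < n log n < n!.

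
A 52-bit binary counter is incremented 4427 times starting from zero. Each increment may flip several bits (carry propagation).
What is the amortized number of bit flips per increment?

Bit i flips on every 2^i-th increment, so over 4427 increments bit i flips floor(4427/2^i) times. Summing over i: total flips < 2 * 4427. Amortized: < 2 = O(1) per increment.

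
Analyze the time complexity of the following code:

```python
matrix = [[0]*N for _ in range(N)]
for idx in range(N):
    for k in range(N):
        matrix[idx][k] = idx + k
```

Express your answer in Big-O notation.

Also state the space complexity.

Time complexity: O(n^2).
Space complexity: O(n^2).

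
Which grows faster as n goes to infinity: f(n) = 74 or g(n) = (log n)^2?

g(n) = (log n)^2 grows faster: any unbounded function dominates a constant.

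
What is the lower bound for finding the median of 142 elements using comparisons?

To find the median of 142 elements, every element must be compared at least once, so the lower bound is Omega(n). The BFPRT algorithm achieves O(n), making this tight.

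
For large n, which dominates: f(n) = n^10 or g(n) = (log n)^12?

f(n) = n^10 grows faster: any positive polynomial dominates any polylog.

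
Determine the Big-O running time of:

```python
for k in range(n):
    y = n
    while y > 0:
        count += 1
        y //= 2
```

Time complexity: O(n log n).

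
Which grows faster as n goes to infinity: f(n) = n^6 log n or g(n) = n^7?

g(n) = n^7 grows faster: n^7 / (n^6 log n) = n/log n -> infinity.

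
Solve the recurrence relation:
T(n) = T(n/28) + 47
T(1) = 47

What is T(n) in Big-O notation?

Each step divides n by 28 and adds 47. After log_28(n) steps, T(n) = O(log n).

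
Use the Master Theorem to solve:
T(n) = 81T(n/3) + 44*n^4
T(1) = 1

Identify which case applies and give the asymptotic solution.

a=81, b=3, f(n)=44*n^4.
log_3(81) = 4, so n^(log_b(a)) = n^4.
f(n) = Theta(n^4), so Case 2 applies.
T(n) = Theta(n^4 log n).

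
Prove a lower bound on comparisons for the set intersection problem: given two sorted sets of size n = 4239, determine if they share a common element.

For two sorted arrays of size n = 4239, any correct algorithm must examine Omega(n) elements. If fewer are examined, an adversary places a common element in an unexamined gap. A merge-based scan achieves O(n), so the bound is tight.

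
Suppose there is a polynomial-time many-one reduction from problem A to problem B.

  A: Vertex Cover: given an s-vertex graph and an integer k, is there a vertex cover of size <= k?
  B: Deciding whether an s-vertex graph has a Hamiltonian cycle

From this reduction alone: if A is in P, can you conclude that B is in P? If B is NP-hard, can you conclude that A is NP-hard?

A poly-time reduction A <=_p B transfers tractability DOWN (B easy => A easy) and hardness UP (A hard => B hard), not the reverse.
From A in P, the reduction alone does NOT give B in P: any problem in P trivially reduces to SAT, yet SAT is not known to be in P.
From B NP-hard, the reduction alone does NOT give A NP-hard: again, easy problems reduce to hard ones.
(Here in fact A is NP-complete and B is NP-complete.)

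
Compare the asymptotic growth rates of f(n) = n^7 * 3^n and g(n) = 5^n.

g(n) = 5^n grows faster: 5^n / (n^7 3^n) = (5/3)^n / n^7 -> infinity since 5/3 > 1.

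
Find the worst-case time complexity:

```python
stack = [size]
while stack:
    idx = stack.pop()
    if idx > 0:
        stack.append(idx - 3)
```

Time complexity: O(n).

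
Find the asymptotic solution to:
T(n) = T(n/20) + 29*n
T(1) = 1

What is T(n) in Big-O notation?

Geometric series: 29*n*(1 + 1/20 + 1/20^2 + ...) = O(n). T(n) = O(n).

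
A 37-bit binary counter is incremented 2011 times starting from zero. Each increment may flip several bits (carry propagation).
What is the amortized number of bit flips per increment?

Bit i flips on every 2^i-th increment, so over 2011 increments bit i flips floor(2011/2^i) times. Summing over i: total flips < 2 * 2011. Amortized: < 2 = O(1) per increment.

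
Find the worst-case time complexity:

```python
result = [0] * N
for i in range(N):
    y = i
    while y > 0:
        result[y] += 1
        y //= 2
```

Time complexity: O(n log n).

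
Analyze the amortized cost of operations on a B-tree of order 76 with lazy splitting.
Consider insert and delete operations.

In a B-tree of order 76, a node splits when it has 76 keys. With lazy splitting, we use potential Phi = number of full nodes + number of near-empty nodes. Each split costs O(1) but reduces potential. Between splits, at least 38 insertions must occur in that node. Amortized structural cost is O(1) per operation, plus O(log_76 n) traversal.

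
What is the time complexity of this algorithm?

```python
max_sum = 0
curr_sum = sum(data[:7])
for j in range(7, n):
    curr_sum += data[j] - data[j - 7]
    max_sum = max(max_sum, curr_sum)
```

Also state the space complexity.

Time complexity: O(n).
Space complexity: O(1).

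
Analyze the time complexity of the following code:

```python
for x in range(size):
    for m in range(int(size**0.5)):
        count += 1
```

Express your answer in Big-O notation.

Time complexity: O(n * sqrt(n)).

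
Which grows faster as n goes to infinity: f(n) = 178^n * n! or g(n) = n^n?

f(n) = 178^n * n! grows faster: by Stirling n! ~ sqrt(2 pi n)(n/e)^n, so 178^n n! / n^n ~ (178/e)^n sqrt(2 pi n) -> infinity since 178/e > 1.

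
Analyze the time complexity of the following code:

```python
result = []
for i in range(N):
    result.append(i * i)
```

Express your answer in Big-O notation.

Time complexity: O(n).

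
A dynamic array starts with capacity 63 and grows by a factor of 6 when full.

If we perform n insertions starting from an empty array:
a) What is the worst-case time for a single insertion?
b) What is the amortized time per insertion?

(a) Worst-case single insertion: O(n) -- when the array is full at capacity c, the resize copies all c elements, and c can be Theta(n).
(b) Resizes happen at sizes 63, 378, 2268, ... Total copy cost for n insertions: 63 + 378 + ... = O(n) (geometric series with ratio 1/6). Amortized cost per insertion: O(n)/n = O(1).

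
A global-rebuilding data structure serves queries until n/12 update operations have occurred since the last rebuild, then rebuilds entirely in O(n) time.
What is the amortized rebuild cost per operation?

The O(n) rebuild is triggered by n/12 operations, so each contributes O(n)/(n/12) = O(12) = O(1) to the rebuild cost.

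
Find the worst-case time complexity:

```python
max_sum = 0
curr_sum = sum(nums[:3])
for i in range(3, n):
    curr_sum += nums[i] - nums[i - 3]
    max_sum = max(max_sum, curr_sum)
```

Time complexity: O(n).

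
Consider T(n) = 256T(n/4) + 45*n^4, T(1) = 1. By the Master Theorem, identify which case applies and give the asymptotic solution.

a=256, b=4, f(n)=45*n^4.
log_4(256) = 4, so n^(log_b(a)) = n^4.
f(n) = Theta(n^4), so Case 2 applies.
T(n) = Theta(n^4 log n).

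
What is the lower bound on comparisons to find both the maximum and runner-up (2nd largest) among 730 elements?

Lower bound: finding the max needs 730-1 comparisons. By an adversary weight-doubling argument, the maximum element must personally win at least ceil(log_2(730)) = 10 comparisons in any correct algorithm. The 2nd largest is among those 10 direct losers, and distinguishing it requires 10-1 more comparisons. Total >= 730-1 + 10-1 = 738. A balanced tournament achieves this bound exactly.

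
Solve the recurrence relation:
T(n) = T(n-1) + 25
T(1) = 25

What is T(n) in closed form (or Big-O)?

Unrolling: T(n) = T(n-1) + 25 = T(n-2) + 2*25 = ... = T(1) + (n-1)*25 = 25 + (n-1)*25 = 25n.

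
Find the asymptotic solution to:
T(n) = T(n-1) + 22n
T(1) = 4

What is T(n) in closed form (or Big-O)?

Unrolling: T(n) = 4 + 22*(2 + 3 + ... + n) = 4 + 22*(n(n+1)/2 - 1) = O(n^2).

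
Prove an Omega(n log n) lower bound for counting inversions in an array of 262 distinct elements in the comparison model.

Decision-tree argument: at any leaf, the comparisons made (with transitivity) must totally order all 262 elements -- otherwise some pair (i,j) is unordered, and an adversary can present two inputs agreeing on every comparison made but with that pair flipped, changing the inversion count by 1, so the leaf's output is wrong on one of them. Hence the tree has >= 262! leaves and height >= log_2(262!) = Omega(n log n). Modified merge sort achieves O(n log n).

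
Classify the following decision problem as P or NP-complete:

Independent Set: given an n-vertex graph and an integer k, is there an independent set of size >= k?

This problem is NP-complete: complement of Clique (with k part of the input).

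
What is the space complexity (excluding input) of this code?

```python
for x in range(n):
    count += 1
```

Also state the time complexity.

Space complexity: O(1).
Only a constant amount of auxiliary storage is used; nothing grows with n.
Time complexity: O(n).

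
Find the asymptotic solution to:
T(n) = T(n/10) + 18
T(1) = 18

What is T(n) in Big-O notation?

Each step divides n by 10 and adds 18. After log_10(n) steps, T(n) = O(log n).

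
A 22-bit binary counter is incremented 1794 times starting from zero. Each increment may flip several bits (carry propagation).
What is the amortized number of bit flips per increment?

Bit i flips on every 2^i-th increment, so over 1794 increments bit i flips floor(1794/2^i) times. Summing over i: total flips < 2 * 1794. Amortized: < 2 = O(1) per increment.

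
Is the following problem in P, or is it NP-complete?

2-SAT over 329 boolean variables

This problem is in P: 2-SAT is solvable in linear time via implication-graph SCCs.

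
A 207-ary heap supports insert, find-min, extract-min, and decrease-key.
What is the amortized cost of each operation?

The 207-ary heap has height O(log_207 n). Insert sifts up: O(log_207 n). Find-min reads the root: O(1). Extract-min sifts down comparing 207 children per level: O(207 * log_207 n). Decrease-key sifts up: O(log_207 n).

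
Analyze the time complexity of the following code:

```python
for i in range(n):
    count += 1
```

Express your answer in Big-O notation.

Time complexity: O(n).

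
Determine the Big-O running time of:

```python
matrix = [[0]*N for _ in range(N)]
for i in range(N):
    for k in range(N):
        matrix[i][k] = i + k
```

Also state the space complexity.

Time complexity: O(n^2).
Space complexity: O(n^2).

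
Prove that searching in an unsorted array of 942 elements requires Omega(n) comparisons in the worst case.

An adversary can always place the target in the last position checked. Until all 942 positions are examined, the target might be in any unchecked position. Therefore 942 comparisons are necessary.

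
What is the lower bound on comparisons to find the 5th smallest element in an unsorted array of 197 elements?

Finding the 5th smallest of 197 elements requires Omega(n) comparisons. Every element must participate in at least one comparison; otherwise it could be the 5th smallest.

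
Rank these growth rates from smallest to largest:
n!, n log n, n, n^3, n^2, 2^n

Ordered by growth rate: n < n log n < n^2 < n^3 < 2^n < n!.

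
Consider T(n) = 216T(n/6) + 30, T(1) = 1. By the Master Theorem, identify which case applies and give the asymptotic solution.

a=216, b=6, f(n)=30.
log_6(216) = 3 > 0.
Since f(n) = O(n^0) is polynomially smaller than n^3, Case 1 applies.
T(n) = Theta(n^3).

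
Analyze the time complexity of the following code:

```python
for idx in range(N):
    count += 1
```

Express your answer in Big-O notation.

Time complexity: O(n).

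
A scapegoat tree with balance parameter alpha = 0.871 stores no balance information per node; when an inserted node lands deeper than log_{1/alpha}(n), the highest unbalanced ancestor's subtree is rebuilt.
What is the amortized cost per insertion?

Search/insert path is O(log n). A rebuild of a subtree of size s costs O(s), but with alpha = 0.871 at least Omega(s) insertions must have occurred in that subtree since its last rebuild. Charging O(1) of the rebuild to each such insertion gives O(log n) amortized.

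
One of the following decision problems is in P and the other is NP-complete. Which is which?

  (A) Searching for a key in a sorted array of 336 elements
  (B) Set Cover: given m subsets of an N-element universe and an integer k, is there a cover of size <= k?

(A) is P: binary search runs in O(log n).
(B) is NP-complete: one of Karp's 21 NP-complete problems (with k part of the input).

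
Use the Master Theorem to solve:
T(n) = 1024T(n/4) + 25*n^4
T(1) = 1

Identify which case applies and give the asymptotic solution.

a=1024, b=4, f(n)=25*n^4.
log_4(1024) = 5 > 4.
Since f(n) = O(n^4) is polynomially smaller than n^5, Case 1 applies.
T(n) = Theta(n^5).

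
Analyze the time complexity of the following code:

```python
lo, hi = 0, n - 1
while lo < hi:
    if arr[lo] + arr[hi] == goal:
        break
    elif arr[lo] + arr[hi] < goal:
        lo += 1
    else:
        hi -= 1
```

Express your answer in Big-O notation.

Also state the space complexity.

Time complexity: O(n).
Space complexity: O(1).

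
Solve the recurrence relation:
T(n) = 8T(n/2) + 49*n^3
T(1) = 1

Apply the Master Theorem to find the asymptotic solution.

a=8, b=2, f(n)=49*n^3. log_2(8) = 3. Case 2: T(n) = O(n^3 log n).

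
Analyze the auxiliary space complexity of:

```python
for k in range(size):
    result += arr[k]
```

Space complexity: O(1).
Only a constant amount of auxiliary storage is used; nothing grows with n.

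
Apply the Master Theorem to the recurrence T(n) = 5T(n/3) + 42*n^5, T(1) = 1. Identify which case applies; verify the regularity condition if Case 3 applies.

a=5, b=3, f(n)=42*n^5.
log_3(5) = 1.465 < 5.
f(n) = Omega(n^(1.465+epsilon)) for some epsilon > 0, so Case 3 is the candidate.
Regularity: a*f(n/b) = 5*42*(n/3)^5 = (5/243)*42*n^5 <= c*f(n) with c = 5/243 < 1. Satisfied.
Case 3: T(n) = Theta(n^5).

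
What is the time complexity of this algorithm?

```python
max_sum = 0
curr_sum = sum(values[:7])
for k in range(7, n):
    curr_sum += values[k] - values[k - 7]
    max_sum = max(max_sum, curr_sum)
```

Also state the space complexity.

Time complexity: O(n).
Space complexity: O(1).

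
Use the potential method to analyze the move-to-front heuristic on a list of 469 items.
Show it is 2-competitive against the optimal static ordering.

Let Phi = number of inversions between the MTF list and the optimal static list (0 <= Phi <= C(469,2)). Accessing an element at MTF position k and optimal position j: the move-to-front destroys all k-1 inversions in front of it that are not in front in optimal (>= k-j of them) and creates at most j-1 new ones. Amortized cost <= k + (j-1) - (k-j) = 2j - 1 <= 2 * optimal cost.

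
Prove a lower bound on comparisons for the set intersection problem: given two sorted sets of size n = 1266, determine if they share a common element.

For two sorted arrays of size n = 1266, any correct algorithm must examine Omega(n) elements. If fewer are examined, an adversary places a common element in an unexamined gap. A merge-based scan achieves O(n), so the bound is tight.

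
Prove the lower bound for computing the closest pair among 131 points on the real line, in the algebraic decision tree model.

Reduction from element distinctness: given 131 reals, the closest-pair distance is 0 iff two are equal. Element distinctness has an Omega(n log n) lower bound in the algebraic decision tree model (Ben-Or). Therefore closest pair on a line also requires Omega(n log n). Sorting then a linear scan achieves this.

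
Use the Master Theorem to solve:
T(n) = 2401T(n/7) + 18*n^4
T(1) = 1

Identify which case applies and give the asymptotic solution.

a=2401, b=7, f(n)=18*n^4.
log_7(2401) = 4, so n^(log_b(a)) = n^4.
f(n) = Theta(n^4), so Case 2 applies.
T(n) = Theta(n^4 log n).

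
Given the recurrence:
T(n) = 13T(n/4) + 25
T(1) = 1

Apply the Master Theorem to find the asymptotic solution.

a=13, b=4, f(n)=25. log_4(13) = 1.85. Case 1 of Master Theorem: T(n) = O(n^1.85).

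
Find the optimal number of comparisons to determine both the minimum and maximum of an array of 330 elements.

Naive approach: 658 comparisons (329 for max + 329 for min).
Optimal: Compare elements in pairs first (floor(n/2) = 165 comparisons), then find max among winners and min among losers (164 comparisons each).
Total: ceil(3n/2) - 2 = 493 comparisons. An adversary argument shows this is also a lower bound.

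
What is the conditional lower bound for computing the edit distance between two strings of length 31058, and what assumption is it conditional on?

Under SETH (the Strong Exponential Time Hypothesis), edit distance on length-31058 strings cannot be computed in O(n^(2-epsilon)) time for any epsilon > 0 (Backurs-Indyk). The reduction is from CNF-SAT via the orthogonal vectors problem.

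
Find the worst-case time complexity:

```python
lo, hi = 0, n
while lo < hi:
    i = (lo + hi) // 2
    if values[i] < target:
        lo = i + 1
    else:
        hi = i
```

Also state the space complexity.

Time complexity: O(log n).
Space complexity: O(1).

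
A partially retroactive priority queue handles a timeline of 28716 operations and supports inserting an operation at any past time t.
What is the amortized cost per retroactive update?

Partially retroactive priority queues (Demaine-Iacono-Langerman) allow updates at past times with queries only at the present. With a balanced BST over the m = 28716 timeline events tracking bridges, each retroactive insert or delete is O(log m) amortized.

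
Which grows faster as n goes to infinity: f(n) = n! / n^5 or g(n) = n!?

g(n) = n! grows faster: the ratio n!/(n!/n^5) = n^5 -> infinity.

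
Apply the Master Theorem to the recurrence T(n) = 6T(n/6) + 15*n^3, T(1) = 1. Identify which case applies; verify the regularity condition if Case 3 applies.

a=6, b=6, f(n)=15*n^3.
log_6(6) = 1 < 3.
f(n) = Omega(n^(1+epsilon)) for some epsilon > 0, so Case 3 is the candidate.
Regularity: a*f(n/b) = 6*15*(n/6)^3 = (6/216)*15*n^3 <= c*f(n) with c = 6/216 < 1. Satisfied.
Case 3: T(n) = Theta(n^3).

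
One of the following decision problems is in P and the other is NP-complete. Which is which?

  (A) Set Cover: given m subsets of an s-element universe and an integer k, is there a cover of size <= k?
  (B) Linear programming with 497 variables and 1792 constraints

(A) is NP-complete: one of Karp's 21 NP-complete problems (with k part of the input).
(B) is P: the ellipsoid and interior-point methods run in polynomial time.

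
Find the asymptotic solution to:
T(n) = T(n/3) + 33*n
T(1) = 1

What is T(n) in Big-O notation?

Geometric series: 33*n*(1 + 1/3 + 1/3^2 + ...) = O(n). T(n) = O(n).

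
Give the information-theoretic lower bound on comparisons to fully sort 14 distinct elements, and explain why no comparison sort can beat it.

A comparison sort is a binary decision tree whose leaves are the 14! = 87178291200 possible output permutations. A binary tree with L leaves has height >= ceil(log_2(L)). So any comparison sort needs >= ceil(log_2(14!)) = 37 comparisons in the worst case.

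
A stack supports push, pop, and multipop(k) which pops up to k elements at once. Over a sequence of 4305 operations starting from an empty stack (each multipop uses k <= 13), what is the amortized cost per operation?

Each element is pushed exactly once and popped at most once (whether by pop or as part of a multipop). So the total number of individual pops over the whole sequence is at most the number of pushes, which is at most 4305. Total work <= 2 * 4305, hence O(1) amortized per operation.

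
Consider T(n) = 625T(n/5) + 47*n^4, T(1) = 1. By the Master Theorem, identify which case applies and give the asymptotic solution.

a=625, b=5, f(n)=47*n^4.
log_5(625) = 4, so n^(log_b(a)) = n^4.
f(n) = Theta(n^4), so Case 2 applies.
T(n) = Theta(n^4 log n).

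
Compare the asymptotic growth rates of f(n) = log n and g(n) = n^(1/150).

g(n) = n^(1/150) grows faster: any positive power of n dominates log n.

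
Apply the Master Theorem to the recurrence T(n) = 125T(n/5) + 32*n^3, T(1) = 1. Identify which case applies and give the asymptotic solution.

a=125, b=5, f(n)=32*n^3.
log_5(125) = 3, so n^(log_b(a)) = n^3.
f(n) = Theta(n^3), so Case 2 applies.
T(n) = Theta(n^3 log n).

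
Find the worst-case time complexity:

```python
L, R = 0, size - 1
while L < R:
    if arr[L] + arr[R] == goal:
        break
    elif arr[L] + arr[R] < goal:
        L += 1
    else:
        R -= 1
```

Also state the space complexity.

Time complexity: O(n).
Space complexity: O(1).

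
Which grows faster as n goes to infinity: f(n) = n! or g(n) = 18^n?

f(n) = n! grows faster: n!/18^n -> infinity by Stirling.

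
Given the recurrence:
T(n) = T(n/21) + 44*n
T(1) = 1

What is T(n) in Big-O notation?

Geometric series: 44*n*(1 + 1/21 + 1/21^2 + ...) = O(n). T(n) = O(n).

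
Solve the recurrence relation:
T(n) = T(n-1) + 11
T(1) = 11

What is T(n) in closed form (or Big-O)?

Unrolling: T(n) = T(n-1) + 11 = T(n-2) + 2*11 = ... = T(1) + (n-1)*11 = 11 + (n-1)*11 = 11n.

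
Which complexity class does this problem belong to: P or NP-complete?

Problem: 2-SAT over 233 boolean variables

This problem is in P: 2-SAT is solvable in linear time via implication-graph SCCs.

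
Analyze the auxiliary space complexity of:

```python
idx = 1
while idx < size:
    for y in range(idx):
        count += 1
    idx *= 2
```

Space complexity: O(1).
Only a constant amount of auxiliary storage is used; nothing grows with n.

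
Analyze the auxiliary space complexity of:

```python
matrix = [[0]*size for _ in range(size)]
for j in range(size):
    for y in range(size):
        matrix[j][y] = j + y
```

Space complexity: O(n^2).
A 2D structure of size n x n is allocated.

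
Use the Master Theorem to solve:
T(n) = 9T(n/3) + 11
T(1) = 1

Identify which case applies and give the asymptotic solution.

a=9, b=3, f(n)=11.
log_3(9) = 2 > 0.
Since f(n) = O(n^0) is polynomially smaller than n^2, Case 1 applies.
T(n) = Theta(n^2).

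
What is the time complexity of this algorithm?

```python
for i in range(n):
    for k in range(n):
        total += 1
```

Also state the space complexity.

Time complexity: O(n^2).
Space complexity: O(1).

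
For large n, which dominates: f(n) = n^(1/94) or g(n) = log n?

f(n) = n^(1/94) grows faster: any positive power of n dominates log n.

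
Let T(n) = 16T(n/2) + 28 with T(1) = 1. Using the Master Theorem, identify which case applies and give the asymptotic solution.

a=16, b=2, f(n)=28.
log_2(16) = 4 > 0.
Since f(n) = O(n^0) is polynomially smaller than n^4, Case 1 applies.
T(n) = Theta(n^4).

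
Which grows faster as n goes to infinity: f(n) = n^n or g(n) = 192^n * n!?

g(n) = 192^n * n! grows faster: by Stirling n! ~ sqrt(2 pi n)(n/e)^n, so 192^n n! / n^n ~ (192/e)^n sqrt(2 pi n) -> infinity since 192/e > 1.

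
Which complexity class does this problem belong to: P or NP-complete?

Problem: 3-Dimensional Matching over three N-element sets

This problem is NP-complete: one of Karp's 21 NP-complete problems.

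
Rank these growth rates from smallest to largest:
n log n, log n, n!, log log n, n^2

Ordered by growth rate: log log n < log n < n log n < n^2 < n!.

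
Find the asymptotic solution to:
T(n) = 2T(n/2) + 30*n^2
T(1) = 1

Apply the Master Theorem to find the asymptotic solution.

a=2, b=2, f(n)=30*n^2. log_2(2) = 1 < 2. Case 3: T(n) = O(n^2).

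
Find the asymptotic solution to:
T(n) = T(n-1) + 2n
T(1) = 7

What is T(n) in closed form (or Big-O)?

Unrolling: T(n) = 7 + 2*(2 + 3 + ... + n) = 7 + 2*(n(n+1)/2 - 1) = O(n^2).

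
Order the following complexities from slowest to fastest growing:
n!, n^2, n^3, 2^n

Ordered by growth rate: n^2 < n^3 < 2^n < n!.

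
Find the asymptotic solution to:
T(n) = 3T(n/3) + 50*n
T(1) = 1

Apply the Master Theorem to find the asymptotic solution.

a=3, b=3, f(n)=50*n. log_3(3) = 1. Case 2: T(n) = O(n log n).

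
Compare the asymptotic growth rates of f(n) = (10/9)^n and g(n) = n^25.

f(n) = (10/9)^n grows faster: (10/9)^n is exponential with base 10/9 > 1, dominating every polynomial.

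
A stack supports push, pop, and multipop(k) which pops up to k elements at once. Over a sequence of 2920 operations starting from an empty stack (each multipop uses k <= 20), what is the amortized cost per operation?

Each element is pushed exactly once and popped at most once (whether by pop or as part of a multipop). So the total number of individual pops over the whole sequence is at most the number of pushes, which is at most 2920. Total work <= 2 * 2920, hence O(1) amortized per operation.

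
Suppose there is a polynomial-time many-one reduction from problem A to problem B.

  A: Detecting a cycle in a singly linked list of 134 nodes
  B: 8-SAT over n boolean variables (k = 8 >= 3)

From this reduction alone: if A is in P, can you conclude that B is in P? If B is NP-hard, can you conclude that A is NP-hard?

A poly-time reduction A <=_p B transfers tractability DOWN (B easy => A easy) and hardness UP (A hard => B hard), not the reverse.
From A in P, the reduction alone does NOT give B in P: any problem in P trivially reduces to SAT, yet SAT is not known to be in P.
From B NP-hard, the reduction alone does NOT give A NP-hard: again, easy problems reduce to hard ones.
(Here in fact A is P and B is NP-complete.)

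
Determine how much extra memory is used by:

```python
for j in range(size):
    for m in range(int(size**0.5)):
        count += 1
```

Space complexity: O(1).
Only a constant amount of auxiliary storage is used; nothing grows with n.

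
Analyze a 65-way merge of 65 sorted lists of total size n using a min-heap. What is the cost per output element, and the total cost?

Maintain a min-heap of size 65 holding the current head of each list. Each output step does one extract-min (O(log 65)) and one insert of that list's next element (O(log 65)). Each of the n elements passes through the heap exactly once, so the total cost is O(n log 65), i.e. O(log 65) per output element.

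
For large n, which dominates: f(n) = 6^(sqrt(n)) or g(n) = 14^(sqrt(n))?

g(n) = 14^(sqrt(n)) grows faster: ratio is (14/6)^(sqrt(n)) -> infinity since 14/6 > 1.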